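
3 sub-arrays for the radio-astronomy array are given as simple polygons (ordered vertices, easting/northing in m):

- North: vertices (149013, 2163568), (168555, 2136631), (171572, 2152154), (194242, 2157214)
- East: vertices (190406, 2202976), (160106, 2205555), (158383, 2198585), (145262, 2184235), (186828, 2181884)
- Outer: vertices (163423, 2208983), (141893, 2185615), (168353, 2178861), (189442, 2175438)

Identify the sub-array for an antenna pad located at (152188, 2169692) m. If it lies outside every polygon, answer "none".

Cast a ray rightward from (152188, 2169692). For each polygon, the edges (by vertex number in listed order) whose endpoints lie on opposite sides of northing = 2169692, where each meets that height, and whether that is right or left of the point:
North: no edge straddles that height → 0 crossings.
East: no edge straddles that height → 0 crossings.
Outer: no edge straddles that height → 0 crossings.
All counts are even, so the point lies outside every listed polygon.

none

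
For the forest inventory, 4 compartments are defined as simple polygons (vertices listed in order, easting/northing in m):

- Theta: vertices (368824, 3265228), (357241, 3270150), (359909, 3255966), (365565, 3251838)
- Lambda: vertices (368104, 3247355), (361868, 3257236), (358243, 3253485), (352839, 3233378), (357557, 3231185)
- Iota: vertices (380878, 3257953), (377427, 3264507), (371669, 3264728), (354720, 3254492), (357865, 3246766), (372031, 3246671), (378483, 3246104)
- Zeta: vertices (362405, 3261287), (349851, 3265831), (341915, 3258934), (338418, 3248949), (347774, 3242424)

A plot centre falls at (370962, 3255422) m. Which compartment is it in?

Cast a ray rightward from (370962, 3255422). For each polygon, the edges (by vertex number in listed order) whose endpoints lie on opposite sides of northing = 3255422, where each meets that height, and whether that is right or left of the point:
Theta: 3–4 at easting≈360654.4 (left), 4–1 at easting≈366437.3 (left) → 0 crossings.
Lambda: 1–2 at easting≈363012.8 (left), 2–3 at easting≈360114.9 (left) → 0 crossings.
Iota: 3–4 at easting≈356259.9 (left), 7–1 at easting≈380366.4 (right) → 1 crossing.
Zeta: 3–4 at easting≈340685.0 (left), 5–1 at easting≈357855.8 (left) → 0 crossings.
Only Iota has an odd count, so the point is inside Iota.

Iota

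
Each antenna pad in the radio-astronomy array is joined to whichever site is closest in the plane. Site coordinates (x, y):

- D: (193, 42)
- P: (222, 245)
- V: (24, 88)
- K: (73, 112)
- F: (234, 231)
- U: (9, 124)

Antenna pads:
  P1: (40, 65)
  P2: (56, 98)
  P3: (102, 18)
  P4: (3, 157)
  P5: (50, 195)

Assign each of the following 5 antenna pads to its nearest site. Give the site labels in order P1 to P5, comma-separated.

P1 → V (d²=785.00)
P2 → K (d²=485.00)
P3 → D (d²=8857.00)
P4 → U (d²=1125.00)
P5 → U (d²=6722.00)

V, K, D, U, U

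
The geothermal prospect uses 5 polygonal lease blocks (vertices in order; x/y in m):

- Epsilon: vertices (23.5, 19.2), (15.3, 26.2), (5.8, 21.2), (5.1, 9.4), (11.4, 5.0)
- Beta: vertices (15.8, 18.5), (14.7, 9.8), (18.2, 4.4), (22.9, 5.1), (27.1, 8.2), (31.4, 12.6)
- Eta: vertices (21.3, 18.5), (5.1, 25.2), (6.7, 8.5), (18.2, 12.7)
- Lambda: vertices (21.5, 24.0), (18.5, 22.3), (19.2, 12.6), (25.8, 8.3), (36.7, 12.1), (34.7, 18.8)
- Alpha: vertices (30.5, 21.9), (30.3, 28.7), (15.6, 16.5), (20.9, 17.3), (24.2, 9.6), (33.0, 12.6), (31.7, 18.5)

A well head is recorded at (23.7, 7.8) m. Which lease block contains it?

Beta

Cast a ray rightward from (23.7, 7.8). For each polygon, the edges (by vertex number in listed order) whose endpoints lie on opposite sides of y = 7.8, where each meets that height, and whether that is right or left of the point:
Epsilon: 4–5 at x≈7.39 (left), 5–1 at x≈13.79 (left) → 0 crossings.
Beta: 2–3 at x≈16.00 (left), 4–5 at x≈26.56 (right) → 1 crossing.
Eta: no edge straddles that height → 0 crossings.
Lambda: no edge straddles that height → 0 crossings.
Alpha: no edge straddles that height → 0 crossings.
Only Beta has an odd count, so the point is inside Beta.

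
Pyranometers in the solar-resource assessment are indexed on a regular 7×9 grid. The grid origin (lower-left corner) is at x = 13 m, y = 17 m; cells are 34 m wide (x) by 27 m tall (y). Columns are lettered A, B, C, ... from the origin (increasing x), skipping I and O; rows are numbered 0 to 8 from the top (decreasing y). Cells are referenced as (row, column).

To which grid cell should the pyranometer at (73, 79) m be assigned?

Column index: ⌊(73 − 13) / 34⌋ = ⌊1.765⌋ = 1 → column B
Row offset from origin: ⌊(79 − 17) / 27⌋ = ⌊2.296⌋ = 2 → row 6 (counted from top)

(6, B)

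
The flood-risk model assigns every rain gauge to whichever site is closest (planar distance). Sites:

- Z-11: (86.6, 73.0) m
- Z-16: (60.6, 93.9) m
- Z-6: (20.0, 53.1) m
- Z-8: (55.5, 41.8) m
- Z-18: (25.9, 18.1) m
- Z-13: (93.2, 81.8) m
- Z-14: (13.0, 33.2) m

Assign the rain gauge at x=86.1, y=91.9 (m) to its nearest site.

Squared distances to each site:
Z-11: 357.460; Z-16: 654.250; Z-6: 5874.650; Z-8: 3446.370; Z-18: 9070.480; Z-13: 152.420; Z-14: 8789.300.
Minimum at Z-13.

Z-13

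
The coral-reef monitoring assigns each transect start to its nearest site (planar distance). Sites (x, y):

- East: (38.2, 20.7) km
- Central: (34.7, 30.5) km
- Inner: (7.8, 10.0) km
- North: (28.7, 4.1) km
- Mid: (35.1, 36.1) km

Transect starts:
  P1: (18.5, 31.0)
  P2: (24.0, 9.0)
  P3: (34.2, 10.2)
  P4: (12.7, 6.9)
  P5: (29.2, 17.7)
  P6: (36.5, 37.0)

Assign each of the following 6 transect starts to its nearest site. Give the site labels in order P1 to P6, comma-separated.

Central, North, North, Inner, East, Mid

P1 → Central (d²=262.69)
P2 → North (d²=46.10)
P3 → North (d²=67.46)
P4 → Inner (d²=33.62)
P5 → East (d²=90.00)
P6 → Mid (d²=2.77)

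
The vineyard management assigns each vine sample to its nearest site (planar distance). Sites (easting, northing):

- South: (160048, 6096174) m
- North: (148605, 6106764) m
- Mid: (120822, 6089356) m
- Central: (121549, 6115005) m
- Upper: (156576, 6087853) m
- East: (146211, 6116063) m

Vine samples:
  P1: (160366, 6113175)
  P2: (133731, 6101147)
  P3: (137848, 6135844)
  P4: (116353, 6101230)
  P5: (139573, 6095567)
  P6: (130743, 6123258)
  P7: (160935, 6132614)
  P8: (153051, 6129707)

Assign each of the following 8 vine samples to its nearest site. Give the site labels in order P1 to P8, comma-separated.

P1 → North (d²=179422042.00)
P2 → North (d²=252786565.00)
P3 → East (d²=461227730.00)
P4 → Mid (d²=160963837.00)
P5 → North (d²=206949833.00)
P6 → Central (d²=152641645.00)
P7 → East (d²=490731777.00)
P8 → East (d²=232944336.00)

North, North, East, Mid, North, Central, East, East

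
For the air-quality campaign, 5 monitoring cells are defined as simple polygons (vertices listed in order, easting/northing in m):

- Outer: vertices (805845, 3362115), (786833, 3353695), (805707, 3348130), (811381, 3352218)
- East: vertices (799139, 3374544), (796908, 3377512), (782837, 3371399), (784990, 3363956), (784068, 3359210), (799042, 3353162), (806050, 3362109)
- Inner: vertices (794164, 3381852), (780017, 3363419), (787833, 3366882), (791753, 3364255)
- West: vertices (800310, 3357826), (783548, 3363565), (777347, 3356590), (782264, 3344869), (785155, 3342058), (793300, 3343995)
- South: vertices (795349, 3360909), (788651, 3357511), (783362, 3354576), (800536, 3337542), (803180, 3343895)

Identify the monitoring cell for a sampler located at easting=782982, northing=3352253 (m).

West

Cast a ray rightward from (782982, 3352253). For each polygon, the edges (by vertex number in listed order) whose endpoints lie on opposite sides of northing = 3352253, where each meets that height, and whether that is right or left of the point:
Outer: 2–3 at easting≈791723.6 (right), 4–1 at easting≈811361.4 (right) → 2 crossings.
East: no edge straddles that height → 0 crossings.
Inner: no edge straddles that height → 0 crossings.
West: 3–4 at easting≈779166.4 (left), 6–1 at easting≈797485.4 (right) → 1 crossing.
South: 3–4 at easting≈785704.1 (right), 5–1 at easting≈799333.1 (right) → 2 crossings.
Only West has an odd count, so the point is inside West.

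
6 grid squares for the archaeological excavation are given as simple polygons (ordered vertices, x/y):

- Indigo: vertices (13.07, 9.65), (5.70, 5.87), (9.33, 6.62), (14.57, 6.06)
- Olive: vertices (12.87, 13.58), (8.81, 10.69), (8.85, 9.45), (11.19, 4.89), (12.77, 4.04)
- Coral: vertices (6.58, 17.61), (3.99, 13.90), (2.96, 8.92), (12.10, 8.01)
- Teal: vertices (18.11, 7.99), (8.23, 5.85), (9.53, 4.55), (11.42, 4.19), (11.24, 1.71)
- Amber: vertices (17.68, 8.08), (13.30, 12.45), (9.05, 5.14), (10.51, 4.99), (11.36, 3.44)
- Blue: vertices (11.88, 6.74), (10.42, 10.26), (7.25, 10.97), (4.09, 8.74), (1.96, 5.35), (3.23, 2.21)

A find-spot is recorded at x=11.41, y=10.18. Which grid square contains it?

Olive

Cast a ray rightward from (11.41, 10.18). For each polygon, the edges (by vertex number in listed order) whose endpoints lie on opposite sides of y = 10.18, where each meets that height, and whether that is right or left of the point:
Indigo: no edge straddles that height → 0 crossings.
Olive: 2–3 at x≈8.826 (left), 5–1 at x≈12.834 (right) → 1 crossing.
Coral: 2–3 at x≈3.221 (left), 4–1 at x≈10.852 (left) → 0 crossings.
Teal: no edge straddles that height → 0 crossings.
Amber: 1–2 at x≈15.575 (right), 2–3 at x≈11.980 (right) → 2 crossings.
Blue: 1–2 at x≈10.453 (left), 3–4 at x≈6.131 (left) → 0 crossings.
Only Olive has an odd count, so the point is inside Olive.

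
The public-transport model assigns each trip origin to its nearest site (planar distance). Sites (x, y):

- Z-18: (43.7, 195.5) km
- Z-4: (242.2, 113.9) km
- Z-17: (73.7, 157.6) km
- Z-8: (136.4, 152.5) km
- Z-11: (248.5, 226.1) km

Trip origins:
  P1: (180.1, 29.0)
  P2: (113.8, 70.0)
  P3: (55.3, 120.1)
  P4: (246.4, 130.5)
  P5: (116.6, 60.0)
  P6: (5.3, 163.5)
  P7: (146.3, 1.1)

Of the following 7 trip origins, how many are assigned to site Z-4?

P1 → Z-4
P2 → Z-8
P3 → Z-17
P4 → Z-4
P5 → Z-8
P6 → Z-18
P7 → Z-4
3 of the 7 go to Z-4.

3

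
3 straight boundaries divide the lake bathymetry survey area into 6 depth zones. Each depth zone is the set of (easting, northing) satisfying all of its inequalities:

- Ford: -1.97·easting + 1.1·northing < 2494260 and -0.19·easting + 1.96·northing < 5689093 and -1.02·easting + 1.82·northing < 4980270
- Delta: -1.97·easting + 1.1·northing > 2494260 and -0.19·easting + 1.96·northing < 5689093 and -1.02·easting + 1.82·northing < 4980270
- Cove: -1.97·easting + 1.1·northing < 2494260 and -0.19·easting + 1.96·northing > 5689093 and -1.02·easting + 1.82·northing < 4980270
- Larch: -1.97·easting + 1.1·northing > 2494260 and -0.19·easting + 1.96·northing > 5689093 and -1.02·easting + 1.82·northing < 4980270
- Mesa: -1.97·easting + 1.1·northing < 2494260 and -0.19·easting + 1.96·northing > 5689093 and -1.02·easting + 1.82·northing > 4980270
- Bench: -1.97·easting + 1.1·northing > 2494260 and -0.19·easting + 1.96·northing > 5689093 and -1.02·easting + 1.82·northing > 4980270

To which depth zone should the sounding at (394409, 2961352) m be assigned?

-1.97·394409 + 1.1·2961352 = 2480501.470, which is < 2494260
-0.19·394409 + 1.96·2961352 = 5729312.210, which is > 5689093
-1.02·394409 + 1.82·2961352 = 4987363.460, which is > 4980270
This sign pattern matches Mesa.

Mesa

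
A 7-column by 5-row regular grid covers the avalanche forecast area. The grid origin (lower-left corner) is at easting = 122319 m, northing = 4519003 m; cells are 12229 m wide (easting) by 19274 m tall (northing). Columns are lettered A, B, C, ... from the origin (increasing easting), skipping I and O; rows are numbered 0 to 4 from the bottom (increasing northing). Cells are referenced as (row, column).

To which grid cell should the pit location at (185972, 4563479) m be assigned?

(2, F)

Column index: ⌊(185972 − 122319) / 12229⌋ = ⌊5.205⌋ = 5 → column F
Row offset from origin: ⌊(4563479 − 4519003) / 19274⌋ = ⌊2.308⌋ = 2 → row 2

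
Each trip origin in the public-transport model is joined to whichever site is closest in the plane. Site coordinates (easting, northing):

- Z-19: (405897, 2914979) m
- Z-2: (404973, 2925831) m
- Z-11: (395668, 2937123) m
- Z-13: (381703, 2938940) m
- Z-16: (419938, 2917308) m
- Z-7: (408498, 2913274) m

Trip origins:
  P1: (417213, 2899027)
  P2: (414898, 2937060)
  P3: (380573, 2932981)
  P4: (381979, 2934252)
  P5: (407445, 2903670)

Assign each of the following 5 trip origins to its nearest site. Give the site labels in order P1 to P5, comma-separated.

P1 → Z-7 (d²=278928234.00)
P2 → Z-2 (d²=224596066.00)
P3 → Z-13 (d²=36786581.00)
P4 → Z-13 (d²=22053520.00)
P5 → Z-7 (d²=93345625.00)

Z-7, Z-2, Z-13, Z-13, Z-7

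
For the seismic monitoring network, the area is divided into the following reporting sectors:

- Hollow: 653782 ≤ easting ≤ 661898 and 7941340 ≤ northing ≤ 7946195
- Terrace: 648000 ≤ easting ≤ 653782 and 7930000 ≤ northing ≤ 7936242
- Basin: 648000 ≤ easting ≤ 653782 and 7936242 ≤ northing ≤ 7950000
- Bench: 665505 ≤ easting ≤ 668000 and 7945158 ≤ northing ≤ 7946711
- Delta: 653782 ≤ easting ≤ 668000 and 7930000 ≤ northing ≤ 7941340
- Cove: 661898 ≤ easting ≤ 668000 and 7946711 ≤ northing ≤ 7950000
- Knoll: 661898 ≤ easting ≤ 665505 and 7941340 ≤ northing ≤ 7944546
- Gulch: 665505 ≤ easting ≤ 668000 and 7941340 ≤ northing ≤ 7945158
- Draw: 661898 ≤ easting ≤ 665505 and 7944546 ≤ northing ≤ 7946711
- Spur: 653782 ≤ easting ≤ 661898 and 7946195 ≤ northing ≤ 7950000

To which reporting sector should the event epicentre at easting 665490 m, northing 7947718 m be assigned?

The point has easting = 665490 and northing = 7947718.
Only Cove satisfies 661898 ≤ easting ≤ 668000 and 7946711 ≤ northing ≤ 7950000.

Cove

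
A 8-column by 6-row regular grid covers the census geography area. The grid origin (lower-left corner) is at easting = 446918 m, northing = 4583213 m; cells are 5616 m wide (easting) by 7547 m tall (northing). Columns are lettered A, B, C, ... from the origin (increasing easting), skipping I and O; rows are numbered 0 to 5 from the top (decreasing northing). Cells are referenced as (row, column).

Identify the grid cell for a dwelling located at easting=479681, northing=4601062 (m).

(3, F)

Column index: ⌊(479681 − 446918) / 5616⌋ = ⌊5.834⌋ = 5 → column F
Row offset from origin: ⌊(4601062 − 4583213) / 7547⌋ = ⌊2.365⌋ = 2 → row 3 (counted from top)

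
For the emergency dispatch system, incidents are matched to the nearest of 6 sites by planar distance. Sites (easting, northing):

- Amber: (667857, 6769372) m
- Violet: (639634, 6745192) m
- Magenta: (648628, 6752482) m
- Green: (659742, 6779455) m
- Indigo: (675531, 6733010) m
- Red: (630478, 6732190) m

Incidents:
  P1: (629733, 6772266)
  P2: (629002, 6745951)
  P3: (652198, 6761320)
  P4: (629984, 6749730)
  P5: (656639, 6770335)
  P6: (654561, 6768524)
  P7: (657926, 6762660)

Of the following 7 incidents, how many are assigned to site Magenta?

2

P1 → Magenta
P2 → Violet
P3 → Magenta
P4 → Violet
P5 → Green
P6 → Green
P7 → Amber
2 of the 7 go to Magenta.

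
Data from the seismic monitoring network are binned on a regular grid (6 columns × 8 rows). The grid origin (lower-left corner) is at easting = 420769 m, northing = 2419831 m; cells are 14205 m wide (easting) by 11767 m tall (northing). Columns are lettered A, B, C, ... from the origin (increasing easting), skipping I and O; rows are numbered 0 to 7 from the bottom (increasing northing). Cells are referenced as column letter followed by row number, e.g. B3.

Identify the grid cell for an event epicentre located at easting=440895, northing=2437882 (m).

B1

Column index: ⌊(440895 − 420769) / 14205⌋ = ⌊1.417⌋ = 1 → column B
Row offset from origin: ⌊(2437882 − 2419831) / 11767⌋ = ⌊1.534⌋ = 1 → row 1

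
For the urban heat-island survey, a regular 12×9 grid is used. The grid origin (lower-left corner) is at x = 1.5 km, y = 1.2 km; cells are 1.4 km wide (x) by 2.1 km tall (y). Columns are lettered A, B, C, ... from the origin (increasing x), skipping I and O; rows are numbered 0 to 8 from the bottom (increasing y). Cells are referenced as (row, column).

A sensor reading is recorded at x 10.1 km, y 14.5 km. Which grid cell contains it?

Column index: ⌊(10.1 − 1.5) / 1.4⌋ = ⌊6.143⌋ = 6 → column G
Row offset from origin: ⌊(14.5 − 1.2) / 2.1⌋ = ⌊6.333⌋ = 6 → row 6

(6, G)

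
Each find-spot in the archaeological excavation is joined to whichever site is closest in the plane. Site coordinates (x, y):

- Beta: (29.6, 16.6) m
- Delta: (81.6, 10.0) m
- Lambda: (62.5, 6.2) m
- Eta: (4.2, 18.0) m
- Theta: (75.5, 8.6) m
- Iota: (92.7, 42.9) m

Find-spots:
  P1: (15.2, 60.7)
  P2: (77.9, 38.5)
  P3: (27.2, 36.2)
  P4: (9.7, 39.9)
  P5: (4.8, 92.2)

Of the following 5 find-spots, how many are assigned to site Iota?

1

P1 → Eta
P2 → Iota
P3 → Beta
P4 → Eta
P5 → Eta
1 of the 5 goes to Iota.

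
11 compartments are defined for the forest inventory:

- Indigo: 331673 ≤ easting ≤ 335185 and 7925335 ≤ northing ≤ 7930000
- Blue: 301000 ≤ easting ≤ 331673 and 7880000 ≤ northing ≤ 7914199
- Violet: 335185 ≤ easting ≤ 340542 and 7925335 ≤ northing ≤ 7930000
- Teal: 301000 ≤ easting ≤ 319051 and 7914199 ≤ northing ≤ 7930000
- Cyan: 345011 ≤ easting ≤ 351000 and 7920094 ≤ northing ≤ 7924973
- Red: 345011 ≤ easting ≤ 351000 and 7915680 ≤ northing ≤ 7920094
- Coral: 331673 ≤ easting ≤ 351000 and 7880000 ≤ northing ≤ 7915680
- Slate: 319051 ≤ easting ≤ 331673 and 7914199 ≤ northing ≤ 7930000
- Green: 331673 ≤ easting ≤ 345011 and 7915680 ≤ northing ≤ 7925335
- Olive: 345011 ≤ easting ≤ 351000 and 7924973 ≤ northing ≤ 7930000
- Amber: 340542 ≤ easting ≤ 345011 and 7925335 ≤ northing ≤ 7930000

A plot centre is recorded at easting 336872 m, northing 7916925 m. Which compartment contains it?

Green

The point has easting = 336872 and northing = 7916925.
Only Green satisfies 331673 ≤ easting ≤ 345011 and 7915680 ≤ northing ≤ 7925335.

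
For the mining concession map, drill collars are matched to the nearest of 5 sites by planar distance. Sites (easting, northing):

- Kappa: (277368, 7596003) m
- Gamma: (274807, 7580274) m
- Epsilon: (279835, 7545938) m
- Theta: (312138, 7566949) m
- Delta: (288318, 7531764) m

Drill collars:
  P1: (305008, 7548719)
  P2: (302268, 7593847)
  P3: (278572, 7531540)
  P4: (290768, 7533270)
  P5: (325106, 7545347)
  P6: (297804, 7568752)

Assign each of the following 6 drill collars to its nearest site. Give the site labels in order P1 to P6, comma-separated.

Theta, Kappa, Delta, Delta, Theta, Theta

P1 → Theta (d²=383169800.00)
P2 → Kappa (d²=624658336.00)
P3 → Delta (d²=95034692.00)
P4 → Delta (d²=8270536.00)
P5 → Theta (d²=634815428.00)
P6 → Theta (d²=208714365.00)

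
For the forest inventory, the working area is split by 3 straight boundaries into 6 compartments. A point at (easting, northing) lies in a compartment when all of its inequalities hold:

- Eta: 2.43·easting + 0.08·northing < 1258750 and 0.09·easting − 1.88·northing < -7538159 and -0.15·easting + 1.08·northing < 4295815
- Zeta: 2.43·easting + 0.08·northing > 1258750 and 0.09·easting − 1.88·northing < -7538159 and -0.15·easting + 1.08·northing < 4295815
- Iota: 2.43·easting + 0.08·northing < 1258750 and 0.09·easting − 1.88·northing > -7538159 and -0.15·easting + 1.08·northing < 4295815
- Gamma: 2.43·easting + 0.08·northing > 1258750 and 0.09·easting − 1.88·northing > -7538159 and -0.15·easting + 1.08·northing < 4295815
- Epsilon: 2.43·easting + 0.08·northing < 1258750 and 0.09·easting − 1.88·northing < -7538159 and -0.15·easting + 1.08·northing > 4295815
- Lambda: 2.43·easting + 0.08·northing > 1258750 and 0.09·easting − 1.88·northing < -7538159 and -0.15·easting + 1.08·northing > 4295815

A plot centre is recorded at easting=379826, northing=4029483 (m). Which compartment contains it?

Eta

2.43·379826 + 0.08·4029483 = 1245335.820, which is < 1258750
0.09·379826 − 1.88·4029483 = -7541243.700, which is < -7538159
-0.15·379826 + 1.08·4029483 = 4294867.740, which is < 4295815
This sign pattern matches Eta.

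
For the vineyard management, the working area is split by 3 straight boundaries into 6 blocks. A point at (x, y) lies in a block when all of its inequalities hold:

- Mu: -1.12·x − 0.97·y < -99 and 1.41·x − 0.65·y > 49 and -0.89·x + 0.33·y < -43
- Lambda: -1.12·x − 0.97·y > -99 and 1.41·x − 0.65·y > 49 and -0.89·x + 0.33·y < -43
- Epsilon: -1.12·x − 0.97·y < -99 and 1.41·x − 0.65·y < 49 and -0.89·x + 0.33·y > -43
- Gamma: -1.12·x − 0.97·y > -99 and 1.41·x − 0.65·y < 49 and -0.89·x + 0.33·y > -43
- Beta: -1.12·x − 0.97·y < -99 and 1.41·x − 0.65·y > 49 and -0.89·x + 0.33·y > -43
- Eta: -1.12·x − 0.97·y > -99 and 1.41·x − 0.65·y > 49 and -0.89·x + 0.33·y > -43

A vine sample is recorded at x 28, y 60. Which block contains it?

Gamma

-1.12·28 − 0.97·60 = -89.560, which is > -99
1.41·28 − 0.65·60 = 0.480, which is < 49
-0.89·28 + 0.33·60 = -5.120, which is > -43
This sign pattern matches Gamma.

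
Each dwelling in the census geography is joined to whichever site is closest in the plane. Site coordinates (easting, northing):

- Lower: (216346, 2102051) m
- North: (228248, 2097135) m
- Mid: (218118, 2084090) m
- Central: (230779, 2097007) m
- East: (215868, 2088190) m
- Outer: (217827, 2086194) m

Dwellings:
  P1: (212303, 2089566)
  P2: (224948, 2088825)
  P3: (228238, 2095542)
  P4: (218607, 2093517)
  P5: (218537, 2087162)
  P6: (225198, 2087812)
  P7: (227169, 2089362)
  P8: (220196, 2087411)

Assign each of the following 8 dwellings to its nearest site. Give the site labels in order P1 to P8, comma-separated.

P1 → East (d²=14602601.00)
P2 → Outer (d²=57630802.00)
P3 → North (d²=2537749.00)
P4 → East (d²=35879050.00)
P5 → Outer (d²=1441124.00)
P6 → Outer (d²=56949565.00)
P7 → North (d²=61583770.00)
P8 → Outer (d²=7093250.00)

East, Outer, North, East, Outer, Outer, North, Outer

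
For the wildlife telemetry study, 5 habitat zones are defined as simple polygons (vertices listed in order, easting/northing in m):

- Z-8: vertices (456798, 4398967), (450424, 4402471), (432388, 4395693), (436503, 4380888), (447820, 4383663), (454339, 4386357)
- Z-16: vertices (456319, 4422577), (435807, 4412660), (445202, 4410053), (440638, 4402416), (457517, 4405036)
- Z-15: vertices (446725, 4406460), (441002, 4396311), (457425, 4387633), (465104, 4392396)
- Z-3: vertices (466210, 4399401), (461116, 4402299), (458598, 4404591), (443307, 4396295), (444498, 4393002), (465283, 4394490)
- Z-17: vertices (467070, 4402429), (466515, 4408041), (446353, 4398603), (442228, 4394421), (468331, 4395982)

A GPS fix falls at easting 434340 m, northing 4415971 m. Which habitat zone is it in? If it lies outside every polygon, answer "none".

Cast a ray rightward from (434340, 4415971). For each polygon, the edges (by vertex number in listed order) whose endpoints lie on opposite sides of northing = 4415971, where each meets that height, and whether that is right or left of the point:
Z-8: no edge straddles that height → 0 crossings.
Z-16: 1–2 at easting≈442655.4 (right), 5–1 at easting≈456770.2 (right) → 2 crossings.
Z-15: no edge straddles that height → 0 crossings.
Z-3: no edge straddles that height → 0 crossings.
Z-17: no edge straddles that height → 0 crossings.
All counts are even, so the point lies outside every listed polygon.

none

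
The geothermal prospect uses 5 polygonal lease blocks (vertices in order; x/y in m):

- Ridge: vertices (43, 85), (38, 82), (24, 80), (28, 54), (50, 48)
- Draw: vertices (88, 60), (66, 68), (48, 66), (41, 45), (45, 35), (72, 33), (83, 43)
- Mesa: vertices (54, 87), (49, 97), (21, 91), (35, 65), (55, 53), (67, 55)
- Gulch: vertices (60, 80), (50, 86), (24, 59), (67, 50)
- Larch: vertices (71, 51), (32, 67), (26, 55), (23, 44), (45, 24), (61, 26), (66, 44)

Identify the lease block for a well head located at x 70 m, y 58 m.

Draw

Cast a ray rightward from (70, 58). For each polygon, the edges (by vertex number in listed order) whose endpoints lie on opposite sides of y = 58, where each meets that height, and whether that is right or left of the point:
Ridge: 3–4 at x≈27.4 (left), 5–1 at x≈48.1 (left) → 0 crossings.
Draw: 3–4 at x≈45.3 (left), 7–1 at x≈87.4 (right) → 1 crossing.
Mesa: 4–5 at x≈46.7 (left), 6–1 at x≈65.8 (left) → 0 crossings.
Gulch: 3–4 at x≈28.8 (left), 4–1 at x≈65.1 (left) → 0 crossings.
Larch: 1–2 at x≈53.9 (left), 2–3 at x≈27.5 (left) → 0 crossings.
Only Draw has an odd count, so the point is inside Draw.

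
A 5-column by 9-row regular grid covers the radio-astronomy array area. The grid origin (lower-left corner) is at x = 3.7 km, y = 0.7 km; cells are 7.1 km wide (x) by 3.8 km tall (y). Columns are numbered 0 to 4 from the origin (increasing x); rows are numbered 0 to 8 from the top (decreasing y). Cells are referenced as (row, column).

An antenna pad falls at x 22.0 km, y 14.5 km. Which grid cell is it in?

(5, 2)

Column index: ⌊(22.0 − 3.7) / 7.1⌋ = ⌊2.577⌋ = 2
Row offset from origin: ⌊(14.5 − 0.7) / 3.8⌋ = ⌊3.632⌋ = 3 → row 5 (counted from top)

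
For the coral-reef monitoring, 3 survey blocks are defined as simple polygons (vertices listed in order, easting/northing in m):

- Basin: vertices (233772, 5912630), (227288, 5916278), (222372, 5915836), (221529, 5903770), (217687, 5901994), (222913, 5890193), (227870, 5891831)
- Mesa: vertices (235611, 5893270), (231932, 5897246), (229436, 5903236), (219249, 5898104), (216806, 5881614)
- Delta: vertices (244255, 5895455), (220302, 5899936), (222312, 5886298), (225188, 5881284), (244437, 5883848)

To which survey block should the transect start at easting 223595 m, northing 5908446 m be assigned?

Basin

Cast a ray rightward from (223595, 5908446). For each polygon, the edges (by vertex number in listed order) whose endpoints lie on opposite sides of northing = 5908446, where each meets that height, and whether that is right or left of the point:
Basin: 3–4 at easting≈221855.7 (left), 7–1 at easting≈232584.7 (right) → 1 crossing.
Mesa: no edge straddles that height → 0 crossings.
Delta: no edge straddles that height → 0 crossings.
Only Basin has an odd count, so the point is inside Basin.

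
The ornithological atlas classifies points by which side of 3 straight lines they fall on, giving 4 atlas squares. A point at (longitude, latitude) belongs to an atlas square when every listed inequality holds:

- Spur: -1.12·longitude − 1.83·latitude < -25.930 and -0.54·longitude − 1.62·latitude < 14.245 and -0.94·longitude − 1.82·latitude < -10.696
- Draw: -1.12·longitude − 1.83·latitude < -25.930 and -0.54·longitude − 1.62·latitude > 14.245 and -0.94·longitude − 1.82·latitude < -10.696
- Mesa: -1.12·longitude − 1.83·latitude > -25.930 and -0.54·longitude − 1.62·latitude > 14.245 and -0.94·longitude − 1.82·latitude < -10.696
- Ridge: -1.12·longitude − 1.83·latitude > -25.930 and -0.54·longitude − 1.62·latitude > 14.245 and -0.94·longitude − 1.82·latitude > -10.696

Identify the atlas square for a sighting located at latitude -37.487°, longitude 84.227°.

-1.12·84.227 − 1.83·-37.487 = -25.733, which is > -25.930
-0.54·84.227 − 1.62·-37.487 = 15.246, which is > 14.245
-0.94·84.227 − 1.82·-37.487 = -10.947, which is < -10.696
This sign pattern matches Mesa.

Mesa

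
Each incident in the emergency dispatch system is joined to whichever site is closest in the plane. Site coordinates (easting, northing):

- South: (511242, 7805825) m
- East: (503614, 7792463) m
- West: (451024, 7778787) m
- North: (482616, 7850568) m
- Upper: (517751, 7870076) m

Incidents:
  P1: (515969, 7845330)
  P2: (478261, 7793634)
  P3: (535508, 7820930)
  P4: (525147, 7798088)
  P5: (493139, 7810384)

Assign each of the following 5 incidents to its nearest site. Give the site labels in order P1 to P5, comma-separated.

Upper, East, South, South, South

P1 → Upper (d²=615540040.00)
P2 → East (d²=644145850.00)
P3 → South (d²=816999781.00)
P4 → South (d²=253210194.00)
P5 → South (d²=348503090.00)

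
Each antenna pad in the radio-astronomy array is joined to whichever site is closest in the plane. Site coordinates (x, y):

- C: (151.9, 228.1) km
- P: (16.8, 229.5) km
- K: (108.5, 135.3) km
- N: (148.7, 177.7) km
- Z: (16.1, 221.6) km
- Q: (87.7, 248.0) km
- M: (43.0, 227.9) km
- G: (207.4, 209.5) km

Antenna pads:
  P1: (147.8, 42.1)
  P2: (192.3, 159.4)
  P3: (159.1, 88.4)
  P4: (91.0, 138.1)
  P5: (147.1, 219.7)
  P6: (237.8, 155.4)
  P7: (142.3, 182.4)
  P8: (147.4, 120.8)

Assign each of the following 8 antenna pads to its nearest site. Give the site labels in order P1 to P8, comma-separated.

P1 → K (d²=10230.73)
P2 → N (d²=2235.85)
P3 → K (d²=4759.97)
P4 → K (d²=314.09)
P5 → C (d²=93.60)
P6 → G (d²=3850.97)
P7 → N (d²=63.05)
P8 → K (d²=1723.46)

K, N, K, K, C, G, N, K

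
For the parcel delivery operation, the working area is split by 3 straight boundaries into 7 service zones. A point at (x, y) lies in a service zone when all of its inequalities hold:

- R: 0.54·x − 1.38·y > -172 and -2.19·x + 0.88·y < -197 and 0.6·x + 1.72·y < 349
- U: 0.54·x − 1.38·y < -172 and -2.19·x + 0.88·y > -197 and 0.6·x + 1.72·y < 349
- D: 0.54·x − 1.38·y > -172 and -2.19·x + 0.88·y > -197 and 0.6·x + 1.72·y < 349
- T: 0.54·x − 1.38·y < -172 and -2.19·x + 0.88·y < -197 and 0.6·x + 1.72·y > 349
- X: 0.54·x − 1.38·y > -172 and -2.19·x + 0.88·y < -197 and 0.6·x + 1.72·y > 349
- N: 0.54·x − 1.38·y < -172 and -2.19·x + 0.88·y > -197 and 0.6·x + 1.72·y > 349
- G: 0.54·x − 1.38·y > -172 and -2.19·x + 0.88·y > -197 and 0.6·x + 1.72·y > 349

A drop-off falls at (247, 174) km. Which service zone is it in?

0.54·247 − 1.38·174 = -106.740, which is > -172
-2.19·247 + 0.88·174 = -387.810, which is < -197
0.6·247 + 1.72·174 = 447.480, which is > 349
This sign pattern matches X.

X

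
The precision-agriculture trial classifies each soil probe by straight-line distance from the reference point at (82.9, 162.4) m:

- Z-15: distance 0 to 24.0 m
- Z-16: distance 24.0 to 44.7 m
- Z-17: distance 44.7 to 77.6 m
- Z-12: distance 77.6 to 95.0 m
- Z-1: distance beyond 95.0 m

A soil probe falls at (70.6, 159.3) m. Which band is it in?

Distance = √((70.6−82.9)² + (159.3−162.4)²) = √(151.290 + 9.610) = 12.685 m.
0 ≤ 12.685 < 24.0 → Z-15.

Z-15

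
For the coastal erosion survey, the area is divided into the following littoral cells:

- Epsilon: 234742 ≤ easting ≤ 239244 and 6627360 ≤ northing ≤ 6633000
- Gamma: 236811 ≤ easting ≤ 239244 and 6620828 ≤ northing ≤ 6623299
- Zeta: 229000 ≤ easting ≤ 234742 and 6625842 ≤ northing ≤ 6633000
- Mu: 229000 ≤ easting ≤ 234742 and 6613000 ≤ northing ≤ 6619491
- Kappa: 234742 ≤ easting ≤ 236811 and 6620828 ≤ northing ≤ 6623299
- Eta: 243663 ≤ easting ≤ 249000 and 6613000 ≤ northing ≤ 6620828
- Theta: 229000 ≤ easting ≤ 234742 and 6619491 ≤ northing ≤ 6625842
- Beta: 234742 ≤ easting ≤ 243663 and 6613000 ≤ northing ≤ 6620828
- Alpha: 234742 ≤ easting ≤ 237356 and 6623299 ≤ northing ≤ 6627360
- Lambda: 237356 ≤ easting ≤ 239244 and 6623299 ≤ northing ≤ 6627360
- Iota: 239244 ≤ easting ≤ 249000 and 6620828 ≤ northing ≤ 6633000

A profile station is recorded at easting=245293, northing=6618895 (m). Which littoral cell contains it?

Eta

The point has easting = 245293 and northing = 6618895.
Only Eta satisfies 243663 ≤ easting ≤ 249000 and 6613000 ≤ northing ≤ 6620828.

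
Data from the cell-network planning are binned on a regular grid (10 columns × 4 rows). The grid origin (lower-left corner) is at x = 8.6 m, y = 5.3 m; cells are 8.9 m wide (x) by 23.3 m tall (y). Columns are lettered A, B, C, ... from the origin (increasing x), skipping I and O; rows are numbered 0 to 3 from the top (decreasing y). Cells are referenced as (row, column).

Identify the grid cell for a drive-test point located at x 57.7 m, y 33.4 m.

Column index: ⌊(57.7 − 8.6) / 8.9⌋ = ⌊5.517⌋ = 5 → column F
Row offset from origin: ⌊(33.4 − 5.3) / 23.3⌋ = ⌊1.206⌋ = 1 → row 2 (counted from top)

(2, F)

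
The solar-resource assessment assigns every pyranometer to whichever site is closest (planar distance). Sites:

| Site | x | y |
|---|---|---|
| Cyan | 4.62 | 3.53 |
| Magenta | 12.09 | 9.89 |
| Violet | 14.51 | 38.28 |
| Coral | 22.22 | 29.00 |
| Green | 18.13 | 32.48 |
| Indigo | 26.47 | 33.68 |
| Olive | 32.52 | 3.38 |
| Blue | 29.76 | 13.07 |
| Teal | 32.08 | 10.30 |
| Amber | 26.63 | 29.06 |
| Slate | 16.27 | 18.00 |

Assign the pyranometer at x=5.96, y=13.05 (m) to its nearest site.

Magenta

Squared distances to each site:
Cyan: 92.426; Magenta: 47.562; Violet: 709.655; Coral: 518.790; Green: 525.634; Indigo: 846.257; Olive: 798.943; Blue: 566.440; Teal: 689.817; Amber: 683.569; Slate: 130.799.
Minimum at Magenta.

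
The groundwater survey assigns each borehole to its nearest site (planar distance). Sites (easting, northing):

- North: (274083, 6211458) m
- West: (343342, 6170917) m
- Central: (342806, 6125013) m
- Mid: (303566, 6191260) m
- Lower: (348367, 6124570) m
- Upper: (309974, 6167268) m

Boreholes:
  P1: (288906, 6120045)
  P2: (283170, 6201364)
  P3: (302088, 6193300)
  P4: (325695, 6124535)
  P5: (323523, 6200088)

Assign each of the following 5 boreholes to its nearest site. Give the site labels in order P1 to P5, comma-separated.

Upper, North, Mid, Central, Mid

P1 → Upper (d²=2673872353.00)
P2 → North (d²=184462405.00)
P3 → Mid (d²=6346084.00)
P4 → Central (d²=293014805.00)
P5 → Mid (d²=476215433.00)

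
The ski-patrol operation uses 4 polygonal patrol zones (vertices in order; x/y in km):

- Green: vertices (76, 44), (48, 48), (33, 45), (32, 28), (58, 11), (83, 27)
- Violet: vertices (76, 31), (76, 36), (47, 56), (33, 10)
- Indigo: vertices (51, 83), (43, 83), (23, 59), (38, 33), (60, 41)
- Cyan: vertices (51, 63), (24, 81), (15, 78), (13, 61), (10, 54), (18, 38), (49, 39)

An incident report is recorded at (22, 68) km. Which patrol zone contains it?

Cyan

Cast a ray rightward from (22, 68). For each polygon, the edges (by vertex number in listed order) whose endpoints lie on opposite sides of y = 68, where each meets that height, and whether that is right or left of the point:
Green: no edge straddles that height → 0 crossings.
Violet: no edge straddles that height → 0 crossings.
Indigo: 2–3 at x≈30.5 (right), 5–1 at x≈54.2 (right) → 2 crossings.
Cyan: 1–2 at x≈43.5 (right), 3–4 at x≈13.8 (left) → 1 crossing.
Only Cyan has an odd count, so the point is inside Cyan.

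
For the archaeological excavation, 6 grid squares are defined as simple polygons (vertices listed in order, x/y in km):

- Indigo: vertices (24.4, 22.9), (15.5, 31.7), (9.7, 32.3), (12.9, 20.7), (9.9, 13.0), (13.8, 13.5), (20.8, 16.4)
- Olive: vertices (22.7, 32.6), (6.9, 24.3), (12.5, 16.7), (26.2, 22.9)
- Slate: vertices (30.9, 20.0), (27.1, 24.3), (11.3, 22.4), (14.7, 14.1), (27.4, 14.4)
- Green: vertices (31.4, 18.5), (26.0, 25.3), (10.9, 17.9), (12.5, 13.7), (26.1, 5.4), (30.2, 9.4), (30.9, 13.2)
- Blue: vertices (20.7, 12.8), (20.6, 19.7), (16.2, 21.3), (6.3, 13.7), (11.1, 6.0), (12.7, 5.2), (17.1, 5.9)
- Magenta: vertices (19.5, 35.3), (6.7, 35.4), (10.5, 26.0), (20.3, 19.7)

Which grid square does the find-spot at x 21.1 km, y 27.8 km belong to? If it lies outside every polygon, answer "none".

Cast a ray rightward from (21.1, 27.8). For each polygon, the edges (by vertex number in listed order) whose endpoints lie on opposite sides of y = 27.8, where each meets that height, and whether that is right or left of the point:
Indigo: 1–2 at x≈19.44 (left), 3–4 at x≈10.94 (left) → 0 crossings.
Olive: 1–2 at x≈13.56 (left), 4–1 at x≈24.43 (right) → 1 crossing.
Slate: no edge straddles that height → 0 crossings.
Green: no edge straddles that height → 0 crossings.
Blue: no edge straddles that height → 0 crossings.
Magenta: 2–3 at x≈9.77 (left), 4–1 at x≈19.88 (left) → 0 crossings.
Only Olive has an odd count, so the point is inside Olive.

Olive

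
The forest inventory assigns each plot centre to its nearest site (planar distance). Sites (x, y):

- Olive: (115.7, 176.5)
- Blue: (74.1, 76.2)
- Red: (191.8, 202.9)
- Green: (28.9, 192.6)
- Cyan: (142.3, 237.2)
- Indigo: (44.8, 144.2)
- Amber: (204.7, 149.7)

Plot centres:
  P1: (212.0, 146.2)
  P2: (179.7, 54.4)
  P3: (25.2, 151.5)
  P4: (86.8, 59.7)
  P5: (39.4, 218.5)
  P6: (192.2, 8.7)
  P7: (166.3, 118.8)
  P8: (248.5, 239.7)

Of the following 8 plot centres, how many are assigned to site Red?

P1 → Amber
P2 → Amber
P3 → Indigo
P4 → Blue
P5 → Green
P6 → Blue
P7 → Amber
P8 → Red
1 of the 8 goes to Red.

1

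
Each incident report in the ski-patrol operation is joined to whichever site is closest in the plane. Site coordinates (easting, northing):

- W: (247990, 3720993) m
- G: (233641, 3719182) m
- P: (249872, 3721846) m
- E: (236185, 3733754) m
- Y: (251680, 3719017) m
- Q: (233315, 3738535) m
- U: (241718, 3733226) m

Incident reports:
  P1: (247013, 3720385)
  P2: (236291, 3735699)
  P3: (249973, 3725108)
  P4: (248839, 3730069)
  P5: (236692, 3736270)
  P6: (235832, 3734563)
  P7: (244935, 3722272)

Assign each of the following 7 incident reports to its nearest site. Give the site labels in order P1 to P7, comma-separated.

W, E, P, U, E, E, W

P1 → W (d²=1324193.00)
P2 → E (d²=3794261.00)
P3 → P (d²=10650845.00)
P4 → U (d²=60675290.00)
P5 → E (d²=6587305.00)
P6 → E (d²=779090.00)
P7 → W (d²=10968866.00)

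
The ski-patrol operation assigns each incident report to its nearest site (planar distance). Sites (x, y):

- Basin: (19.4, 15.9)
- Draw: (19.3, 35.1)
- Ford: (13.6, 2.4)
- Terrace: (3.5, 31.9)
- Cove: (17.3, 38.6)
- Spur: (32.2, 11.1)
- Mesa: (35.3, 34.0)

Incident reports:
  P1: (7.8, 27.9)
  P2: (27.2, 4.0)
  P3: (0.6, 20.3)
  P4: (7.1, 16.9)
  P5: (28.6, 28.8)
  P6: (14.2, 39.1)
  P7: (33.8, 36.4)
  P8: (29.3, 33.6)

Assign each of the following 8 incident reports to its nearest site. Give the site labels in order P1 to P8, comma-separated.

P1 → Terrace (d²=34.49)
P2 → Spur (d²=75.41)
P3 → Terrace (d²=142.97)
P4 → Basin (d²=152.29)
P5 → Mesa (d²=71.93)
P6 → Cove (d²=9.86)
P7 → Mesa (d²=8.01)
P8 → Mesa (d²=36.16)

Terrace, Spur, Terrace, Basin, Mesa, Cove, Mesa, Mesa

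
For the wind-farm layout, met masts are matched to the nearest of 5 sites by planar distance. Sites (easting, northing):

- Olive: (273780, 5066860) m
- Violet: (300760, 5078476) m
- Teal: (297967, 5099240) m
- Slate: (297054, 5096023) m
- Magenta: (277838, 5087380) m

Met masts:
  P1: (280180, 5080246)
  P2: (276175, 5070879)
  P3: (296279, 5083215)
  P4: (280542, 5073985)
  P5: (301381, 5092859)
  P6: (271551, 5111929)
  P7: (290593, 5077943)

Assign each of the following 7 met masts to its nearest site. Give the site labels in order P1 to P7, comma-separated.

Magenta, Olive, Violet, Olive, Slate, Magenta, Violet

P1 → Magenta (d²=56378920.00)
P2 → Olive (d²=21888386.00)
P3 → Violet (d²=42537482.00)
P4 → Olive (d²=96490269.00)
P5 → Slate (d²=28733825.00)
P6 → Magenta (d²=642179770.00)
P7 → Violet (d²=103651978.00)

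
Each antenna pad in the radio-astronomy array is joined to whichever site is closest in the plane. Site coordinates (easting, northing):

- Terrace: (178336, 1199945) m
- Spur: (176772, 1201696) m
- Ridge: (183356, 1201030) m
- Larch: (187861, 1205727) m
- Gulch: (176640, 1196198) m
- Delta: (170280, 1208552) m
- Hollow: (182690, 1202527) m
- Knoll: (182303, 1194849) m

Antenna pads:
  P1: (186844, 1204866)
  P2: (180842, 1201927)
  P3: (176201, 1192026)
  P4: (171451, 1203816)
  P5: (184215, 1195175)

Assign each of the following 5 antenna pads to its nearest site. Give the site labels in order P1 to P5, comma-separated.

Larch, Hollow, Gulch, Delta, Knoll

P1 → Larch (d²=1775610.00)
P2 → Hollow (d²=3775104.00)
P3 → Gulch (d²=17598305.00)
P4 → Delta (d²=23800937.00)
P5 → Knoll (d²=3762020.00)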